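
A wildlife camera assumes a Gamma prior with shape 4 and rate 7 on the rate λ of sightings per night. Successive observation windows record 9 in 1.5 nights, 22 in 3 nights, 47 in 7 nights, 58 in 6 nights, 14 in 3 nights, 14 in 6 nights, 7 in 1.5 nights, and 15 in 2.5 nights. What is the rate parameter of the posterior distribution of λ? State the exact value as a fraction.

Total count: 9 + 22 + 47 + 58 + 14 + 14 + 7 + 15 = 186.
Total exposure: 1.5 + 3 + 7 + 6 + 3 + 6 + 1.5 + 2.5 = 30.5 nights.
By Gamma–Poisson conjugacy, the posterior is Gamma(α + Σx, β + Σt) = Gamma(4 + 186, 7 + 30.5) = Gamma(190, 75/2).

75/2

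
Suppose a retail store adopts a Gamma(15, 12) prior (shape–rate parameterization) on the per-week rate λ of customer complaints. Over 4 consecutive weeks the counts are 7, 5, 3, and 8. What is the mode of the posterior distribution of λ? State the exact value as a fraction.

Total count: 7 + 5 + 3 + 8 = 23.
Total exposure: 4 weeks.
Posterior: α' = 15 + 23 = 38, β' = 12 + 4 = 16.
Posterior mode = (α'−1)/β' = 37/16.

37/16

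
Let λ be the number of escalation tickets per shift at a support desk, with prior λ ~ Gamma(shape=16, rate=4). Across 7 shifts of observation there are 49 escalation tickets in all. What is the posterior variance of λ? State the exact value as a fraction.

65/121

Total count 49 over total exposure 7 shifts.
The Gamma prior is conjugate for the Poisson rate, so λ | data ~ Gamma(16+49, 4+7) = Gamma(65, 11).
Posterior variance = α'/β'² = 65/121.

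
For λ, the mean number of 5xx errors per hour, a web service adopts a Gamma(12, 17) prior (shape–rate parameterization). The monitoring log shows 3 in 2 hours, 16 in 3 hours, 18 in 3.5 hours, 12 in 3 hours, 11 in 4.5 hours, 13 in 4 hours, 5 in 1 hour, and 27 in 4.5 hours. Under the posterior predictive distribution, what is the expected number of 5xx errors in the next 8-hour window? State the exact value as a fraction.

1872/85

Total count: 3 + 16 + 18 + 12 + 11 + 13 + 5 + 27 = 105.
Total exposure: 2 + 3 + 3.5 + 3 + 4.5 + 4 + 1 + 4.5 = 25.5 hours.
Posterior: α' = 12 + 105 = 117, β' = 17 + 25.5 = 85/2.
Predictive mean over an 8-hour window = T·E[λ|data] = 8·117/(85/2) = 1872/85.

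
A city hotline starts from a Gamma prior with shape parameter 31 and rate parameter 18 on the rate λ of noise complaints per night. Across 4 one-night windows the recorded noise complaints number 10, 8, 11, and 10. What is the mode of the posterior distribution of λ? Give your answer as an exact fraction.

Total count: 10 + 8 + 11 + 10 = 39.
Total exposure: 4 nights.
Posterior: α' = 31 + 39 = 70, β' = 18 + 4 = 22.
Posterior mode = (α'−1)/β' = 69/22.

69/22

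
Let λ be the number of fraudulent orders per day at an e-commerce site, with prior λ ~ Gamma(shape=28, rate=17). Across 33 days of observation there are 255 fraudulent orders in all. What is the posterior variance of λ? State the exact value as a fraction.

Total count 255 over total exposure 33 days.
Posterior: α' = 28 + 255 = 283, β' = 17 + 33 = 50.
Posterior variance = α'/β'² = 283/2500.

283/2500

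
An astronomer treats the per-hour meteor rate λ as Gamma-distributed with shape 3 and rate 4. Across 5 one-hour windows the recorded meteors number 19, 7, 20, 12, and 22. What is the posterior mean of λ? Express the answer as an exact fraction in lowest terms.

83/9

Total count: 19 + 7 + 20 + 12 + 22 = 80.
Total exposure: 5 hours.
Conjugate update: add total count to the shape and total exposure to the rate, giving Gamma(83, 9).
Posterior mean = α'/β' = 83/9.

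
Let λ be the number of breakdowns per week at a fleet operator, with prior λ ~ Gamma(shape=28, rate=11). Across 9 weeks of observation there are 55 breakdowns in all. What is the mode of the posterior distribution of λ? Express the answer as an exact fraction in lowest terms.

41/10

Total count 55 over total exposure 9 weeks.
Conjugate update: add total count to the shape and total exposure to the rate, giving Gamma(83, 20).
Posterior mode = (α'−1)/β' = 82/20 = 41/10.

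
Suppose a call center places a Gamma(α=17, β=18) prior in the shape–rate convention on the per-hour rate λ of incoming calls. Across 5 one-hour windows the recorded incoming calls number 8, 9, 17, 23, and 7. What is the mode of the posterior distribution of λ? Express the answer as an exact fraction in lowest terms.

80/23

Total count: 8 + 9 + 17 + 23 + 7 = 64.
Total exposure: 5 hours.
By Gamma–Poisson conjugacy, the posterior is Gamma(α + Σx, β + Σt) = Gamma(17 + 64, 18 + 5) = Gamma(81, 23).
Posterior mode = (α'−1)/β' = 80/23.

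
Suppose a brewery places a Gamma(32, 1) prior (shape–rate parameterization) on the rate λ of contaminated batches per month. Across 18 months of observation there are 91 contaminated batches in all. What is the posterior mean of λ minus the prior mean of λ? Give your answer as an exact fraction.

Total count 91 over total exposure 18 months.
Conjugate update: add total count to the shape and total exposure to the rate, giving Gamma(123, 19).
Posterior mean = 123/19 = 123/19; prior mean = 32/1 = 32. Difference = 123/19 − 32 = -485/19.

-485/19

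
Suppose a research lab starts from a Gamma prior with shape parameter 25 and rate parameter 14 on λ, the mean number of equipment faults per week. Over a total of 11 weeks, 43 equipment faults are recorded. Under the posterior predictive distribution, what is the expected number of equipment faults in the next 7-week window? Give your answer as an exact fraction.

476/25

Total count 43 over total exposure 11 weeks.
Posterior: α' = 25 + 43 = 68, β' = 14 + 11 = 25.
Predictive mean over a 7-week window = T·E[λ|data] = 7·68/25 = 476/25.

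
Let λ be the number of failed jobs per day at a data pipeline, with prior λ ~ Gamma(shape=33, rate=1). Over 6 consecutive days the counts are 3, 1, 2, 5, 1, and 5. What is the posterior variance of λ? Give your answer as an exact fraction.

Total count: 3 + 1 + 2 + 5 + 1 + 5 = 17.
Total exposure: 6 days.
Conjugate update: add total count to the shape and total exposure to the rate, giving Gamma(50, 7).
Posterior variance = α'/β'² = 50/49.

50/49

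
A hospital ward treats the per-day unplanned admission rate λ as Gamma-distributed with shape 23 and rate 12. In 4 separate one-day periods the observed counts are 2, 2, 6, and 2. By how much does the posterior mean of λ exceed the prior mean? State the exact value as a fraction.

13/48

Total count: 2 + 2 + 6 + 2 = 12.
Total exposure: 4 days.
The Gamma prior is conjugate for the Poisson rate, so λ | data ~ Gamma(23+12, 12+4) = Gamma(35, 16).
Posterior mean = 35/16 = 35/16; prior mean = 23/12 = 23/12. Difference = 35/16 − 23/12 = 13/48.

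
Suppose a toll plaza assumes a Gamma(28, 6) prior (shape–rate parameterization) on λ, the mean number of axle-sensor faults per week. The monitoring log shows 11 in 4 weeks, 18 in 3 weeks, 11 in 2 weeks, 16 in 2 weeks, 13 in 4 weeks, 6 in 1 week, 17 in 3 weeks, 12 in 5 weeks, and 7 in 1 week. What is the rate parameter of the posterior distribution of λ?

Total count: 11 + 18 + 11 + 16 + 13 + 6 + 17 + 12 + 7 = 111.
Total exposure: 4 + 3 + 2 + 2 + 4 + 1 + 3 + 5 + 1 = 25 weeks.
The Gamma prior is conjugate for the Poisson rate, so λ | data ~ Gamma(28+111, 6+25) = Gamma(139, 31).

31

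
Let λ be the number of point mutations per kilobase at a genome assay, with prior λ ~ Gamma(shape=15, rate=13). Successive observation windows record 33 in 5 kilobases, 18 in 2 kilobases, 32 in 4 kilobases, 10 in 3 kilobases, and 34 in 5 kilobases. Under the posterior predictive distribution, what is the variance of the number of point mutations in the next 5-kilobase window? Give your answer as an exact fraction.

13135/512

Total count: 33 + 18 + 32 + 10 + 34 = 127.
Total exposure: 5 + 2 + 4 + 3 + 5 = 19 kilobases.
By Gamma–Poisson conjugacy, the posterior is Gamma(α + Σx, β + Σt) = Gamma(15 + 127, 13 + 19) = Gamma(142, 32).
The posterior predictive for a window of length T is Negative Binomial with variance T·α'·(β'+T)/β'² = 5·142·37/1024 = 13135/512.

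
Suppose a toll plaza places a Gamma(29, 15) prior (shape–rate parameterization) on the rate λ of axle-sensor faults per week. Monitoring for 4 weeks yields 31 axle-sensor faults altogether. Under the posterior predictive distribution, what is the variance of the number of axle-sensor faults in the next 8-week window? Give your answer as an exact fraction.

12960/361

Total count 31 over total exposure 4 weeks.
By Gamma–Poisson conjugacy, the posterior is Gamma(α + Σx, β + Σt) = Gamma(29 + 31, 15 + 4) = Gamma(60, 19).
The posterior predictive for a window of length T is Negative Binomial with variance T·α'·(β'+T)/β'² = 8·60·27/361 = 12960/361.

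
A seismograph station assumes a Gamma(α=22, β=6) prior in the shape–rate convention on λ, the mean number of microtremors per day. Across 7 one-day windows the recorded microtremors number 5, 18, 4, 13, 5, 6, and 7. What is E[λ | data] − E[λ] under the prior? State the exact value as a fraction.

Total count: 5 + 18 + 4 + 13 + 5 + 6 + 7 = 58.
Total exposure: 7 days.
By Gamma–Poisson conjugacy, the posterior is Gamma(α + Σx, β + Σt) = Gamma(22 + 58, 6 + 7) = Gamma(80, 13).
Posterior mean = 80/13 = 80/13; prior mean = 22/6 = 11/3. Difference = 80/13 − 11/3 = 97/39.

97/39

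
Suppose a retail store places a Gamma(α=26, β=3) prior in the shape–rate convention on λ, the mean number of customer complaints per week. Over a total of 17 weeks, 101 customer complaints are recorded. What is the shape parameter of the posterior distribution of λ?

127

Total count 101 over total exposure 17 weeks.
Conjugate update: add total count to the shape and total exposure to the rate, giving Gamma(127, 20).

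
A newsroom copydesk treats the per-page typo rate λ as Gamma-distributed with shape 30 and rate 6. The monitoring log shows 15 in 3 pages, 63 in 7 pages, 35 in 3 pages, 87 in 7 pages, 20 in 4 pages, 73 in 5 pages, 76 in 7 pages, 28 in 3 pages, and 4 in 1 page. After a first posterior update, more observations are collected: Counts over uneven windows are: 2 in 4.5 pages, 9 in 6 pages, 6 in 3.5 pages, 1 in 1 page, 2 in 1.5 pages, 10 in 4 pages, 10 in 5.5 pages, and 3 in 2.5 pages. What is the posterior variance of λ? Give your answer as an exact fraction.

Total count: 15 + 63 + 35 + 87 + 20 + 73 + 76 + 28 + 4 = 401.
Total exposure: 3 + 7 + 3 + 7 + 4 + 5 + 7 + 3 + 1 = 40 pages.
After the first batch: Gamma(30 + 401, 6 + 40) = Gamma(431, 46).
Total count: 2 + 9 + 6 + 1 + 2 + 10 + 10 + 3 = 43.
Total exposure: 4.5 + 6 + 3.5 + 1 + 1.5 + 4 + 5.5 + 2.5 = 28.5 pages.
After the second batch: Gamma(431 + 43, 46 + 28.5) = Gamma(474, 149/2).
Posterior variance = α'/β'² = 474/(22201/4) = 1896/22201.

1896/22201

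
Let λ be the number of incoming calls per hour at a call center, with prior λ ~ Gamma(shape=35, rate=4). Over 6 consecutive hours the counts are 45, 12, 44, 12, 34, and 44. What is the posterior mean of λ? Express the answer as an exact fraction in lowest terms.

Total count: 45 + 12 + 44 + 12 + 34 + 44 = 191.
Total exposure: 6 hours.
By Gamma–Poisson conjugacy, the posterior is Gamma(α + Σx, β + Σt) = Gamma(35 + 191, 4 + 6) = Gamma(226, 10).
Posterior mean = α'/β' = 226/10 = 113/5.

113/5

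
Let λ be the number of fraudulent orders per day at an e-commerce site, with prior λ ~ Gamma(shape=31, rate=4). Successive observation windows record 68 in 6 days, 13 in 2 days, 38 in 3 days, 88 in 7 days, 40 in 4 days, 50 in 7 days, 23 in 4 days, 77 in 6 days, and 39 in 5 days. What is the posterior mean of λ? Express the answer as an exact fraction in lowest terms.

Total count: 68 + 13 + 38 + 88 + 40 + 50 + 23 + 77 + 39 = 436.
Total exposure: 6 + 2 + 3 + 7 + 4 + 7 + 4 + 6 + 5 = 44 days.
Gamma(α, β) with Poisson data over total exposure Σt gives posterior Gamma(α+Σx, β+Σt) = Gamma(467, 48).
Posterior mean = α'/β' = 467/48.

467/48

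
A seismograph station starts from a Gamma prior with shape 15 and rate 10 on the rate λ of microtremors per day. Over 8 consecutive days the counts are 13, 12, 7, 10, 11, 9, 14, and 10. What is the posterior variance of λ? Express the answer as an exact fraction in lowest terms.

101/324

Total count: 13 + 12 + 7 + 10 + 11 + 9 + 14 + 10 = 86.
Total exposure: 8 days.
By Gamma–Poisson conjugacy, the posterior is Gamma(α + Σx, β + Σt) = Gamma(15 + 86, 10 + 8) = Gamma(101, 18).
Posterior variance = α'/β'² = 101/324.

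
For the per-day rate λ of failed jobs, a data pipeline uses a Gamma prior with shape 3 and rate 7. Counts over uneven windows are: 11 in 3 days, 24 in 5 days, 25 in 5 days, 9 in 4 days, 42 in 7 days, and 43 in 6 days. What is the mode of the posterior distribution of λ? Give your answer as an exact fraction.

156/37

Total count: 11 + 24 + 25 + 9 + 42 + 43 = 154.
Total exposure: 3 + 5 + 5 + 4 + 7 + 6 = 30 days.
Gamma(α, β) with Poisson data over total exposure Σt gives posterior Gamma(α+Σx, β+Σt) = Gamma(157, 37).
Posterior mode = (α'−1)/β' = 156/37.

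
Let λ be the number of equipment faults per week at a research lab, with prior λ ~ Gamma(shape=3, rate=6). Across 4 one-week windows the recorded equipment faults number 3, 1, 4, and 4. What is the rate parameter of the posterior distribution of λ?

10

Total count: 3 + 1 + 4 + 4 = 12.
Total exposure: 4 weeks.
Gamma(α, β) with Poisson data over total exposure Σt gives posterior Gamma(α+Σx, β+Σt) = Gamma(15, 10).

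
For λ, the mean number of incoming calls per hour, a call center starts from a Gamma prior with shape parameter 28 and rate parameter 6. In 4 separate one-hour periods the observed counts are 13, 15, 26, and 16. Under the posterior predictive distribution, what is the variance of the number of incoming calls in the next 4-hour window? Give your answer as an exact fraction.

1372/25

Total count: 13 + 15 + 26 + 16 = 70.
Total exposure: 4 hours.
By Gamma–Poisson conjugacy, the posterior is Gamma(α + Σx, β + Σt) = Gamma(28 + 70, 6 + 4) = Gamma(98, 10).
The posterior predictive for a window of length T is Negative Binomial with variance T·α'·(β'+T)/β'² = 4·98·14/100 = 1372/25.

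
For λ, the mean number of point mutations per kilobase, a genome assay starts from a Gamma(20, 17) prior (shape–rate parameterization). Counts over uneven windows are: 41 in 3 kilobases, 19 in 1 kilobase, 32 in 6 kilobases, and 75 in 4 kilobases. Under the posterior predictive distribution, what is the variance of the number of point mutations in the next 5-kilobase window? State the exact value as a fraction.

Total count: 41 + 19 + 32 + 75 = 167.
Total exposure: 3 + 1 + 6 + 4 = 14 kilobases.
The Gamma prior is conjugate for the Poisson rate, so λ | data ~ Gamma(20+167, 17+14) = Gamma(187, 31).
The posterior predictive for a window of length T is Negative Binomial with variance T·α'·(β'+T)/β'² = 5·187·36/961 = 33660/961.

33660/961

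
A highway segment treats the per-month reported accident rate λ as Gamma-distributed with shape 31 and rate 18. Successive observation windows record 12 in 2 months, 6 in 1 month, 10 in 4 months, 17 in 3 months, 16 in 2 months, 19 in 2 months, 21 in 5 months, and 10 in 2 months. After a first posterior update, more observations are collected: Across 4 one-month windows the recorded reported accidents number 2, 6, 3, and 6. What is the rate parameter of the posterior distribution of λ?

Total count: 12 + 6 + 10 + 17 + 16 + 19 + 21 + 10 = 111.
Total exposure: 2 + 1 + 4 + 3 + 2 + 2 + 5 + 2 = 21 months.
After the first batch: Gamma(31 + 111, 18 + 21) = Gamma(142, 39).
Total count: 2 + 6 + 3 + 6 = 17.
Total exposure: 4 months.
After the second batch: Gamma(142 + 17, 39 + 4) = Gamma(159, 43).

43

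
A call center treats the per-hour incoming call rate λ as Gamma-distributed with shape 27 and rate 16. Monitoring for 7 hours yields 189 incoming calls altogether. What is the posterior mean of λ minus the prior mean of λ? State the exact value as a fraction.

2835/368

Total count 189 over total exposure 7 hours.
The Gamma prior is conjugate for the Poisson rate, so λ | data ~ Gamma(27+189, 16+7) = Gamma(216, 23).
Posterior mean = 216/23 = 216/23; prior mean = 27/16 = 27/16. Difference = 216/23 − 27/16 = 2835/368.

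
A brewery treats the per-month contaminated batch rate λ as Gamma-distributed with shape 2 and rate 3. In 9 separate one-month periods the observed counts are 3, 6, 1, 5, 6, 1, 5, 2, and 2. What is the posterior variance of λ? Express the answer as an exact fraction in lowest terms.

11/48

Total count: 3 + 6 + 1 + 5 + 6 + 1 + 5 + 2 + 2 = 31.
Total exposure: 9 months.
The Gamma prior is conjugate for the Poisson rate, so λ | data ~ Gamma(2+31, 3+9) = Gamma(33, 12).
Posterior variance = α'/β'² = 33/144 = 11/48.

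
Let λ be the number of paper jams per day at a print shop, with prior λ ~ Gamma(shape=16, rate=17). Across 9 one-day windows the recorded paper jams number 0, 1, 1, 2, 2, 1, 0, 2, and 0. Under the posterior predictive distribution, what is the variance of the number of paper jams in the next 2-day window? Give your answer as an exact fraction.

Total count: 0 + 1 + 1 + 2 + 2 + 1 + 0 + 2 + 0 = 9.
Total exposure: 9 days.
By Gamma–Poisson conjugacy, the posterior is Gamma(α + Σx, β + Σt) = Gamma(16 + 9, 17 + 9) = Gamma(25, 26).
The posterior predictive for a window of length T is Negative Binomial with variance T·α'·(β'+T)/β'² = 2·25·28/676 = 350/169.

350/169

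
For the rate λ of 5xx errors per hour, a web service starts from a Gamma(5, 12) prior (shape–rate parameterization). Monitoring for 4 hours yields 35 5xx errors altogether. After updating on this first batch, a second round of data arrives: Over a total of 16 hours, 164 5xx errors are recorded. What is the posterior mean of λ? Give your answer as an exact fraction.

51/8

Total count 35 over total exposure 4 hours.
After the first batch: Gamma(5 + 35, 12 + 4) = Gamma(40, 16).
Total count 164 over total exposure 16 hours.
After the second batch: Gamma(40 + 164, 16 + 16) = Gamma(204, 32).
Posterior mean = α'/β' = 204/32 = 51/8.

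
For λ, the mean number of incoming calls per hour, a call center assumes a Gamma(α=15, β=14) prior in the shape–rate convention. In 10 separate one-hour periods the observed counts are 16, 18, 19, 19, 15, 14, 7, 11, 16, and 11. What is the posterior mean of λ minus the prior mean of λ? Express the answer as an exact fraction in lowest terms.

947/168

Total count: 16 + 18 + 19 + 19 + 15 + 14 + 7 + 11 + 16 + 11 = 146.
Total exposure: 10 hours.
Gamma(α, β) with Poisson data over total exposure Σt gives posterior Gamma(α+Σx, β+Σt) = Gamma(161, 24).
Posterior mean = 161/24 = 161/24; prior mean = 15/14 = 15/14. Difference = 161/24 − 15/14 = 947/168.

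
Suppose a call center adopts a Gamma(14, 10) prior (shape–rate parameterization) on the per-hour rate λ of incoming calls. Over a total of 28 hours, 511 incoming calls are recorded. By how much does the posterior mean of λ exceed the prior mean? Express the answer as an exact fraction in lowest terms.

2359/190

Total count 511 over total exposure 28 hours.
Gamma(α, β) with Poisson data over total exposure Σt gives posterior Gamma(α+Σx, β+Σt) = Gamma(525, 38).
Posterior mean = 525/38 = 525/38; prior mean = 14/10 = 7/5. Difference = 525/38 − 7/5 = 2359/190.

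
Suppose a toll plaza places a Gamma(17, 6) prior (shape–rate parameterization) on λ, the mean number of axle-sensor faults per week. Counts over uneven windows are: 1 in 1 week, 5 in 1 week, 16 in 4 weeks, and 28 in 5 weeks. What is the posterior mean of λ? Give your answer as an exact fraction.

67/17

Total count: 1 + 5 + 16 + 28 = 50.
Total exposure: 1 + 1 + 4 + 5 = 11 weeks.
Posterior: α' = 17 + 50 = 67, β' = 6 + 11 = 17.
Posterior mean = α'/β' = 67/17.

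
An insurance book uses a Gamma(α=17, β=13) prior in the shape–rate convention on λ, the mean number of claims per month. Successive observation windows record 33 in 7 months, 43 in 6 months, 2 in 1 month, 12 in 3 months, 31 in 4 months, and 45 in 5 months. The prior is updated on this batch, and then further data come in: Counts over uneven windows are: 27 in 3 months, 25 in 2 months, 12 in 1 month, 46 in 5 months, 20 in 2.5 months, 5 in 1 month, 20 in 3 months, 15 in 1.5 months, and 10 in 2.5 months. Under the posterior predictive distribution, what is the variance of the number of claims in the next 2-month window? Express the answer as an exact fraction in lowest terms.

1500/121

Total count: 33 + 43 + 2 + 12 + 31 + 45 = 166.
Total exposure: 7 + 6 + 1 + 3 + 4 + 5 = 26 months.
After the first batch: Gamma(17 + 166, 13 + 26) = Gamma(183, 39).
Total count: 27 + 25 + 12 + 46 + 20 + 5 + 20 + 15 + 10 = 180.
Total exposure: 3 + 2 + 1 + 5 + 2.5 + 1 + 3 + 1.5 + 2.5 = 21.5 months.
After the second batch: Gamma(183 + 180, 39 + 21.5) = Gamma(363, 121/2).
The posterior predictive for a window of length T is Negative Binomial with variance T·α'·(β'+T)/β'² = 2·363·(125/2)/(14641/4) = 1500/121.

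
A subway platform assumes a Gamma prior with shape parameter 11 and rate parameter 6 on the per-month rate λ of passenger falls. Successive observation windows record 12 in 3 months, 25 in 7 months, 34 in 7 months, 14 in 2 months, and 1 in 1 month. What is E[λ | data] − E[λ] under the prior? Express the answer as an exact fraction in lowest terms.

74/39

Total count: 12 + 25 + 34 + 14 + 1 = 86.
Total exposure: 3 + 7 + 7 + 2 + 1 = 20 months.
Gamma(α, β) with Poisson data over total exposure Σt gives posterior Gamma(α+Σx, β+Σt) = Gamma(97, 26).
Posterior mean = 97/26 = 97/26; prior mean = 11/6 = 11/6. Difference = 97/26 − 11/6 = 74/39.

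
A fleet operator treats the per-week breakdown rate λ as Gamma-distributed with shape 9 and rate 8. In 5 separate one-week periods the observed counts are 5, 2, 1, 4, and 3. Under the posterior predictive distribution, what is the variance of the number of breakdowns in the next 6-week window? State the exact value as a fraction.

Total count: 5 + 2 + 1 + 4 + 3 = 15.
Total exposure: 5 weeks.
Posterior: α' = 9 + 15 = 24, β' = 8 + 5 = 13.
The posterior predictive for a window of length T is Negative Binomial with variance T·α'·(β'+T)/β'² = 6·24·19/169 = 2736/169.

2736/169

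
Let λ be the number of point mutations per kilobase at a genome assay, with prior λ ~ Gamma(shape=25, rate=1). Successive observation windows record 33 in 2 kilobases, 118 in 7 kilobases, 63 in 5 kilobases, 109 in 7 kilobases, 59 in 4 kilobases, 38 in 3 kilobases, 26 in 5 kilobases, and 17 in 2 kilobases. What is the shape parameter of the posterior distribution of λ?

488

Total count: 33 + 118 + 63 + 109 + 59 + 38 + 26 + 17 = 463.
Total exposure: 2 + 7 + 5 + 7 + 4 + 3 + 5 + 2 = 35 kilobases.
Gamma(α, β) with Poisson data over total exposure Σt gives posterior Gamma(α+Σx, β+Σt) = Gamma(488, 36).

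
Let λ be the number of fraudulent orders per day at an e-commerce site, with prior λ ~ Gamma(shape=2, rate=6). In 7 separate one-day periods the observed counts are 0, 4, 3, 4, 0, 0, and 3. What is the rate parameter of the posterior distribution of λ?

13

Total count: 0 + 4 + 3 + 4 + 0 + 0 + 3 = 14.
Total exposure: 7 days.
By Gamma–Poisson conjugacy, the posterior is Gamma(α + Σx, β + Σt) = Gamma(2 + 14, 6 + 7) = Gamma(16, 13).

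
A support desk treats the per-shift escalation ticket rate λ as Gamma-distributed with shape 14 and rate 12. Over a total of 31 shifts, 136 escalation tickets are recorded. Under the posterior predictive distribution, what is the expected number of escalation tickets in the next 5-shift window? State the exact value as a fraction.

750/43

Total count 136 over total exposure 31 shifts.
By Gamma–Poisson conjugacy, the posterior is Gamma(α + Σx, β + Σt) = Gamma(14 + 136, 12 + 31) = Gamma(150, 43).
Predictive mean over a 5-shift window = T·E[λ|data] = 5·150/43 = 750/43.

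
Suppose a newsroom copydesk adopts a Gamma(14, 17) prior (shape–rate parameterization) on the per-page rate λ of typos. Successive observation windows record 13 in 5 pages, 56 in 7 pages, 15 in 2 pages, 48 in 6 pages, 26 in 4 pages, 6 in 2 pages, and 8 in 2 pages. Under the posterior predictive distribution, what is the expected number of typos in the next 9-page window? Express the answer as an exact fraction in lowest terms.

186/5

Total count: 13 + 56 + 15 + 48 + 26 + 6 + 8 = 172.
Total exposure: 5 + 7 + 2 + 6 + 4 + 2 + 2 = 28 pages.
Posterior: α' = 14 + 172 = 186, β' = 17 + 28 = 45.
Predictive mean over a 9-page window = T·E[λ|data] = 9·186/45 = 186/5.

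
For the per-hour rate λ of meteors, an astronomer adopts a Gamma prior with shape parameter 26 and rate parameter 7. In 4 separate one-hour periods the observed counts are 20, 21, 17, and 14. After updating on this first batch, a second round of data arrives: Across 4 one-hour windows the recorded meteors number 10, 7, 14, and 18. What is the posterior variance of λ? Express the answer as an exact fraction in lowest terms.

Total count: 20 + 21 + 17 + 14 = 72.
Total exposure: 4 hours.
After the first batch: Gamma(26 + 72, 7 + 4) = Gamma(98, 11).
Total count: 10 + 7 + 14 + 18 = 49.
Total exposure: 4 hours.
After the second batch: Gamma(98 + 49, 11 + 4) = Gamma(147, 15).
Posterior variance = α'/β'² = 147/225 = 49/75.

49/75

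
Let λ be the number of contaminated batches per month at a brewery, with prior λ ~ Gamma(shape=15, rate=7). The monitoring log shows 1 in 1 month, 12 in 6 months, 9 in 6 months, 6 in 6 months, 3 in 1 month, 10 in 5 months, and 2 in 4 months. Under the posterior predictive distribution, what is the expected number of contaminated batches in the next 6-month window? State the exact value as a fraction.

Total count: 1 + 12 + 9 + 6 + 3 + 10 + 2 = 43.
Total exposure: 1 + 6 + 6 + 6 + 1 + 5 + 4 = 29 months.
Conjugate update: add total count to the shape and total exposure to the rate, giving Gamma(58, 36).
Predictive mean over a 6-month window = T·E[λ|data] = 6·58/36 = 29/3.

29/3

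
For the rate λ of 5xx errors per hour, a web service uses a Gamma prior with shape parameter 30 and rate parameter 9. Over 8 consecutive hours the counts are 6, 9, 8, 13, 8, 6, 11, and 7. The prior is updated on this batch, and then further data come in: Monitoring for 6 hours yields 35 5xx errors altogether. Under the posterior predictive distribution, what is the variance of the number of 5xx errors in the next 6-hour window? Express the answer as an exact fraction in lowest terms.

Total count: 6 + 9 + 8 + 13 + 8 + 6 + 11 + 7 = 68.
Total exposure: 8 hours.
After the first batch: Gamma(30 + 68, 9 + 8) = Gamma(98, 17).
Total count 35 over total exposure 6 hours.
After the second batch: Gamma(98 + 35, 17 + 6) = Gamma(133, 23).
The posterior predictive for a window of length T is Negative Binomial with variance T·α'·(β'+T)/β'² = 6·133·29/529 = 23142/529.

23142/529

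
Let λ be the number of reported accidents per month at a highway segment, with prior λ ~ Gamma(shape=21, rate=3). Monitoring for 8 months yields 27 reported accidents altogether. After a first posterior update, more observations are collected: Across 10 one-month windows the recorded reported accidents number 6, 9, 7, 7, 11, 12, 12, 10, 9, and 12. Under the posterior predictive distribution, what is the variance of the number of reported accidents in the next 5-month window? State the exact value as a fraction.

18590/441

Total count 27 over total exposure 8 months.
After the first batch: Gamma(21 + 27, 3 + 8) = Gamma(48, 11).
Total count: 6 + 9 + 7 + 7 + 11 + 12 + 12 + 10 + 9 + 12 = 95.
Total exposure: 10 months.
After the second batch: Gamma(48 + 95, 11 + 10) = Gamma(143, 21).
The posterior predictive for a window of length T is Negative Binomial with variance T·α'·(β'+T)/β'² = 5·143·26/441 = 18590/441.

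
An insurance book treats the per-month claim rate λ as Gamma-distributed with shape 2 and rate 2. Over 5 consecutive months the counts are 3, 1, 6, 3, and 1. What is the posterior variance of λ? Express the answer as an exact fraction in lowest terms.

16/49

Total count: 3 + 1 + 6 + 3 + 1 = 14.
Total exposure: 5 months.
Gamma(α, β) with Poisson data over total exposure Σt gives posterior Gamma(α+Σx, β+Σt) = Gamma(16, 7).
Posterior variance = α'/β'² = 16/49.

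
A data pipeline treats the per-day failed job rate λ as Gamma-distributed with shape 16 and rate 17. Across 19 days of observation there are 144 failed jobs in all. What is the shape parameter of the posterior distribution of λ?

160

Total count 144 over total exposure 19 days.
Conjugate update: add total count to the shape and total exposure to the rate, giving Gamma(160, 36).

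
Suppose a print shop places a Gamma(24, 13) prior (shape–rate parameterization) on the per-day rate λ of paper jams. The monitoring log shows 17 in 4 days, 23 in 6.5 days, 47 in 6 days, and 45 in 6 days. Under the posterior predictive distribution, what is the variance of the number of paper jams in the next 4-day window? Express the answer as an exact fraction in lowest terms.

Total count: 17 + 23 + 47 + 45 = 132.
Total exposure: 4 + 6.5 + 6 + 6 = 22.5 days.
Posterior: α' = 24 + 132 = 156, β' = 13 + 22.5 = 71/2.
The posterior predictive for a window of length T is Negative Binomial with variance T·α'·(β'+T)/β'² = 4·156·(79/2)/(5041/4) = 98592/5041.

98592/5041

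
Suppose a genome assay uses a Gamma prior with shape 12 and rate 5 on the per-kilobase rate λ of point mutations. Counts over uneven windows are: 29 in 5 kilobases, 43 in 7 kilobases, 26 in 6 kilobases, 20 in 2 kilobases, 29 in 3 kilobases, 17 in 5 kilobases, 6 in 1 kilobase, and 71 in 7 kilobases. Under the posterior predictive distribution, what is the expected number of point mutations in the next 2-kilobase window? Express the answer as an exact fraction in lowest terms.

506/41

Total count: 29 + 43 + 26 + 20 + 29 + 17 + 6 + 71 = 241.
Total exposure: 5 + 7 + 6 + 2 + 3 + 5 + 1 + 7 = 36 kilobases.
By Gamma–Poisson conjugacy, the posterior is Gamma(α + Σx, β + Σt) = Gamma(12 + 241, 5 + 36) = Gamma(253, 41).
Predictive mean over a 2-kilobase window = T·E[λ|data] = 2·253/41 = 506/41.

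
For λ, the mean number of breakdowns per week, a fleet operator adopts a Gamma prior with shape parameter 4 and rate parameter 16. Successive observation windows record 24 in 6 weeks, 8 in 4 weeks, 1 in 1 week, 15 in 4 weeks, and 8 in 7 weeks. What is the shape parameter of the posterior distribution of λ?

60

Total count: 24 + 8 + 1 + 15 + 8 = 56.
Total exposure: 6 + 4 + 1 + 4 + 7 = 22 weeks.
Conjugate update: add total count to the shape and total exposure to the rate, giving Gamma(60, 38).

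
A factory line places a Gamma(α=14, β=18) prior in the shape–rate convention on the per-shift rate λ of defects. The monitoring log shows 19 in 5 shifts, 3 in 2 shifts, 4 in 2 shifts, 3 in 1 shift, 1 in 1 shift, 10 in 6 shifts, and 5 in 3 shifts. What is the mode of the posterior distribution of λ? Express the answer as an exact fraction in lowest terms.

Total count: 19 + 3 + 4 + 3 + 1 + 10 + 5 = 45.
Total exposure: 5 + 2 + 2 + 1 + 1 + 6 + 3 = 20 shifts.
The Gamma prior is conjugate for the Poisson rate, so λ | data ~ Gamma(14+45, 18+20) = Gamma(59, 38).
Posterior mode = (α'−1)/β' = 58/38 = 29/19.

29/19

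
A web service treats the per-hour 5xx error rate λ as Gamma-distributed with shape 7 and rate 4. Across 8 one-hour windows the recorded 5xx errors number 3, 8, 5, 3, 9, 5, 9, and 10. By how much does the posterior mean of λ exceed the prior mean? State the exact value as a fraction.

Total count: 3 + 8 + 5 + 3 + 9 + 5 + 9 + 10 = 52.
Total exposure: 8 hours.
Posterior: α' = 7 + 52 = 59, β' = 4 + 8 = 12.
Posterior mean = 59/12 = 59/12; prior mean = 7/4 = 7/4. Difference = 59/12 − 7/4 = 19/6.

19/6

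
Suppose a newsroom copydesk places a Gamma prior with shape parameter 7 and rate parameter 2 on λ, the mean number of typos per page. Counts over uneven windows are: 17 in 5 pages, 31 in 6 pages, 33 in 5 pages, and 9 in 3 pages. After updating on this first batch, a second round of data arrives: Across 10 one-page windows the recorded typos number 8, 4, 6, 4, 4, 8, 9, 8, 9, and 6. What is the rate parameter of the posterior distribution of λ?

Total count: 17 + 31 + 33 + 9 = 90.
Total exposure: 5 + 6 + 5 + 3 = 19 pages.
After the first batch: Gamma(7 + 90, 2 + 19) = Gamma(97, 21).
Total count: 8 + 4 + 6 + 4 + 4 + 8 + 9 + 8 + 9 + 6 = 66.
Total exposure: 10 pages.
After the second batch: Gamma(97 + 66, 21 + 10) = Gamma(163, 31).

31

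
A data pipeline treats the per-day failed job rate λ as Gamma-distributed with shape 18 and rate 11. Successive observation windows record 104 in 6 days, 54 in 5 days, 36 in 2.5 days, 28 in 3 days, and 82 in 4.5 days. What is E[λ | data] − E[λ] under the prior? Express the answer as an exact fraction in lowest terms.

Total count: 104 + 54 + 36 + 28 + 82 = 304.
Total exposure: 6 + 5 + 2.5 + 3 + 4.5 = 21 days.
Posterior: α' = 18 + 304 = 322, β' = 11 + 21 = 32.
Posterior mean = 322/32 = 161/16; prior mean = 18/11 = 18/11. Difference = 161/16 − 18/11 = 1483/176.

1483/176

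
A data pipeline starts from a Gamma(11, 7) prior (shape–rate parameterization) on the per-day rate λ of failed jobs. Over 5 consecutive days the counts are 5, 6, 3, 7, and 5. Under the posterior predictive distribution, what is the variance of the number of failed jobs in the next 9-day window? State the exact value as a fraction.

777/16

Total count: 5 + 6 + 3 + 7 + 5 = 26.
Total exposure: 5 days.
Posterior: α' = 11 + 26 = 37, β' = 7 + 5 = 12.
The posterior predictive for a window of length T is Negative Binomial with variance T·α'·(β'+T)/β'² = 9·37·21/144 = 777/16.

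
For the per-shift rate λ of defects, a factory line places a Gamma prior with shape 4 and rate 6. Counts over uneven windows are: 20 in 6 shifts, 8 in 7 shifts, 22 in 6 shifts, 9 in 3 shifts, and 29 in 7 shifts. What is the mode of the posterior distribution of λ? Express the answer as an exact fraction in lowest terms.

Total count: 20 + 8 + 22 + 9 + 29 = 88.
Total exposure: 6 + 7 + 6 + 3 + 7 = 29 shifts.
The Gamma prior is conjugate for the Poisson rate, so λ | data ~ Gamma(4+88, 6+29) = Gamma(92, 35).
Posterior mode = (α'−1)/β' = 91/35 = 13/5.

13/5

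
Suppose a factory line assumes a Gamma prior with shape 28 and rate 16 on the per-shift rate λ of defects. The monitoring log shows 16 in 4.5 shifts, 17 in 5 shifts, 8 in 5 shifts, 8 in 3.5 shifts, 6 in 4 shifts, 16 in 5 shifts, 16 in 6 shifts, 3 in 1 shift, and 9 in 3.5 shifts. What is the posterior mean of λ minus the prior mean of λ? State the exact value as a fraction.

267/428

Total count: 16 + 17 + 8 + 8 + 6 + 16 + 16 + 3 + 9 = 99.
Total exposure: 4.5 + 5 + 5 + 3.5 + 4 + 5 + 6 + 1 + 3.5 = 37.5 shifts.
The Gamma prior is conjugate for the Poisson rate, so λ | data ~ Gamma(28+99, 16+37.5) = Gamma(127, 107/2).
Posterior mean = 127/(107/2) = 254/107; prior mean = 28/16 = 7/4. Difference = 254/107 − 7/4 = 267/428.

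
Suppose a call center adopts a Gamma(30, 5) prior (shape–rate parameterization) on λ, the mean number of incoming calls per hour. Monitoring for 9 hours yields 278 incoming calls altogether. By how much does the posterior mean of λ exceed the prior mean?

16

Total count 278 over total exposure 9 hours.
The Gamma prior is conjugate for the Poisson rate, so λ | data ~ Gamma(30+278, 5+9) = Gamma(308, 14).
Posterior mean = 308/14 = 22; prior mean = 30/5 = 6. Difference = 22 − 6 = 16.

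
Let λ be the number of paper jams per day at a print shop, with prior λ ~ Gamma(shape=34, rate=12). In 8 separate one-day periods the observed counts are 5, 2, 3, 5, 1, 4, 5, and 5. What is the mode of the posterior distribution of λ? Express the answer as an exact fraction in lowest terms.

63/20

Total count: 5 + 2 + 3 + 5 + 1 + 4 + 5 + 5 = 30.
Total exposure: 8 days.
By Gamma–Poisson conjugacy, the posterior is Gamma(α + Σx, β + Σt) = Gamma(34 + 30, 12 + 8) = Gamma(64, 20).
Posterior mode = (α'−1)/β' = 63/20.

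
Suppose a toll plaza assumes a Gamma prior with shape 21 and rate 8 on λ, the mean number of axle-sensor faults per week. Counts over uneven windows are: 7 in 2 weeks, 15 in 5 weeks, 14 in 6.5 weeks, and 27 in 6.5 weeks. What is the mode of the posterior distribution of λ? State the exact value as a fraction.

83/28

Total count: 7 + 15 + 14 + 27 = 63.
Total exposure: 2 + 5 + 6.5 + 6.5 = 20 weeks.
By Gamma–Poisson conjugacy, the posterior is Gamma(α + Σx, β + Σt) = Gamma(21 + 63, 8 + 20) = Gamma(84, 28).
Posterior mode = (α'−1)/β' = 83/28.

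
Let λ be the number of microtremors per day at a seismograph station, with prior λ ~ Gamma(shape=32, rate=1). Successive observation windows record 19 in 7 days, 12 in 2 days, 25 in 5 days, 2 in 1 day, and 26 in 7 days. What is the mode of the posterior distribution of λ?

Total count: 19 + 12 + 25 + 2 + 26 = 84.
Total exposure: 7 + 2 + 5 + 1 + 7 = 22 days.
By Gamma–Poisson conjugacy, the posterior is Gamma(α + Σx, β + Σt) = Gamma(32 + 84, 1 + 22) = Gamma(116, 23).
Posterior mode = (α'−1)/β' = 115/23 = 5.

5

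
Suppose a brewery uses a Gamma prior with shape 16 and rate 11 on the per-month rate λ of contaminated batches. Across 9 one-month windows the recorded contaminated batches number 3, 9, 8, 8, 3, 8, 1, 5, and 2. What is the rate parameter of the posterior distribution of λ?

Total count: 3 + 9 + 8 + 8 + 3 + 8 + 1 + 5 + 2 = 47.
Total exposure: 9 months.
The Gamma prior is conjugate for the Poisson rate, so λ | data ~ Gamma(16+47, 11+9) = Gamma(63, 20).

20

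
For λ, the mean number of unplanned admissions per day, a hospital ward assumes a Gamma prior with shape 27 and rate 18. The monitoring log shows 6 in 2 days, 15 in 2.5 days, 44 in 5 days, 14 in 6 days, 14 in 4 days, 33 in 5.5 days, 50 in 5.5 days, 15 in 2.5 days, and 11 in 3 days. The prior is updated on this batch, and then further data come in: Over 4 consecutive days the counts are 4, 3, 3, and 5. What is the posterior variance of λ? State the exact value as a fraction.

61/841

Total count: 6 + 15 + 44 + 14 + 14 + 33 + 50 + 15 + 11 = 202.
Total exposure: 2 + 2.5 + 5 + 6 + 4 + 5.5 + 5.5 + 2.5 + 3 = 36 days.
After the first batch: Gamma(27 + 202, 18 + 36) = Gamma(229, 54).
Total count: 4 + 3 + 3 + 5 = 15.
Total exposure: 4 days.
After the second batch: Gamma(229 + 15, 54 + 4) = Gamma(244, 58).
Posterior variance = α'/β'² = 244/3364 = 61/841.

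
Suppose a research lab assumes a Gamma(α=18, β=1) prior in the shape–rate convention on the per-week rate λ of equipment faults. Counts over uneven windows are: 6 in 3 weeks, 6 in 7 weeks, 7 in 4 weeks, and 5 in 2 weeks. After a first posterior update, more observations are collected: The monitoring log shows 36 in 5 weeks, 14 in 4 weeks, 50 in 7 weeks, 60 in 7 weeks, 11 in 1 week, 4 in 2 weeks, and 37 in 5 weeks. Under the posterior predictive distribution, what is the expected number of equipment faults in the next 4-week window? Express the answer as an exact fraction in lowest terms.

127/6

Total count: 6 + 6 + 7 + 5 = 24.
Total exposure: 3 + 7 + 4 + 2 = 16 weeks.
After the first batch: Gamma(18 + 24, 1 + 16) = Gamma(42, 17).
Total count: 36 + 14 + 50 + 60 + 11 + 4 + 37 = 212.
Total exposure: 5 + 4 + 7 + 7 + 1 + 2 + 5 = 31 weeks.
After the second batch: Gamma(42 + 212, 17 + 31) = Gamma(254, 48).
Predictive mean over a 4-week window = T·E[λ|data] = 4·254/48 = 127/6.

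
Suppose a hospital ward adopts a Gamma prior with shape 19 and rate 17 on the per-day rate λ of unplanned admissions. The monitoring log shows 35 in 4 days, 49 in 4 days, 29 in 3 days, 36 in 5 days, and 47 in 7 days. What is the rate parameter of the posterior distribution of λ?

Total count: 35 + 49 + 29 + 36 + 47 = 196.
Total exposure: 4 + 4 + 3 + 5 + 7 = 23 days.
Posterior: α' = 19 + 196 = 215, β' = 17 + 23 = 40.

40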